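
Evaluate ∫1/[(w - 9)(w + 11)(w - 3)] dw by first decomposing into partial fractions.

Cover-up: α = 1/120, β = 1/280, γ = -1/84. Decomposition: (1/120)/(w - 9) + (1/280)/(w + 11) - (1/84)/(w - 3). Integrate each term: (1/120) ln|(w - 9)| + (1/280) ln|(w + 11)| - (1/84) ln|(w - 3)| + C


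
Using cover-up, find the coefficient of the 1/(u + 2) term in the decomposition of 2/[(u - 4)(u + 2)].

Cover (u + 2), set u=-2: 2/((u - 4) at u=-2) = 2/(-6) = -1/3


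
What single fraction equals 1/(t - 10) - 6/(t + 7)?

Common denominator (t - 10)(t + 7). Numerator: 1(t + 7) - 6(t - 10) = (t + 7) - (6t - 60) = -5t + 67
Result: (-5t + 67)/[(t - 10)(t + 7)]


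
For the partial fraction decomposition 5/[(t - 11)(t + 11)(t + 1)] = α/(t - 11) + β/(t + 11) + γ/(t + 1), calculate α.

Cover-up at t = 11: α = 5/[(11 + 11)(11 + 1)] = 5/[(22)(12)] = 5/264


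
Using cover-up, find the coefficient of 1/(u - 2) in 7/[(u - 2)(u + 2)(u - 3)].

Cover (u - 2), set u=2: 7/[(2 + 2)(2 - 3)] = -7/4


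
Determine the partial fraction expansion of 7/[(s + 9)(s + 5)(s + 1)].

Using cover-up method: P = 7/32, Q = -7/16, R = 7/32
Result: (7/32)/(s + 9) - (7/16)/(s + 5) + (7/32)/(s + 1)


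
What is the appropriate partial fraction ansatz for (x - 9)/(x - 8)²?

Repeated linear factor: α/(x - 8) + β/(x - 8)²


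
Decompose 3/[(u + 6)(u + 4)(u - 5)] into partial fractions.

Using cover-up method: A = 3/22, B = -1/6, C = 1/33
Result: (3/22)/(u + 6) - (1/6)/(u + 4) + (1/33)/(u - 5)


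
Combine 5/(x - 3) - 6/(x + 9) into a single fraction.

Common denominator (x - 3)(x + 9). Numerator: 5(x + 9) - 6(x - 3) = (5x + 45) - (6x - 18) = -x + 63
Result: (-x + 63)/[(x - 3)(x + 9)]


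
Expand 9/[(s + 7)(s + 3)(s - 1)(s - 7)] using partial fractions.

Using Heaviside cover-up: (-9/448)/(s + 7) + (9/160)/(s + 3) - (3/64)/(s - 1) + (3/280)/(s - 7)


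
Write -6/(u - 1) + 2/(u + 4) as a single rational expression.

Common denominator (u - 1)(u + 4). Numerator: -6(u + 4) + 2(u - 1) = (-6u - 24) + (2u - 2) = -4u - 26
Result: (-4u - 26)/[(u - 1)(u + 4)]


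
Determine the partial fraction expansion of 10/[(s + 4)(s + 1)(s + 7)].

Using cover-up method: P = -10/9, Q = 5/9, R = 5/9
Result: (-10/9)/(s + 4) + (5/9)/(s + 1) + (5/9)/(s + 7)


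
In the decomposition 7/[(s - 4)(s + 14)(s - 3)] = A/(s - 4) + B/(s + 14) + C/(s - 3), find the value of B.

Cover-up at s = -14: B = 7/[(-14 - 4)(-14 - 3)] = 7/[(-18)(-17)] = 7/306


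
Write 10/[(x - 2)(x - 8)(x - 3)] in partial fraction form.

Using cover-up method: P = 5/3, Q = 1/3, R = -2
Result: (5/3)/(x - 2) + (1/3)/(x - 8) - 2/(x - 3)


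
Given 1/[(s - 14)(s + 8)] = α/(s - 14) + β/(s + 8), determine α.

Cover-up at s = 14: α = 1/(14 + 8) = 1/22


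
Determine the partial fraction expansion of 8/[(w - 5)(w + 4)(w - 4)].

Using cover-up method: P = 8/9, Q = 1/9, R = -1
Result: (8/9)/(w - 5) + (1/9)/(w + 4) - 1/(w - 4)


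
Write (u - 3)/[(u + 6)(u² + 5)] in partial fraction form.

At u=-6: A = (1·(-6) - 3)/((-6)² + 5) = -9/41. B = -A = 9/41, C = 1 - (-6)·A = -13/41
Result: (-9/41)/(u + 6) + ((9/41)u - 13/41)/(u² + 5)


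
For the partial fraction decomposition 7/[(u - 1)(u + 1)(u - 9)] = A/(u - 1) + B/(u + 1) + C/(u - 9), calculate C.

Cover-up at u = 9: C = 7/[(9 - 1)(9 + 1)] = 7/[(8)(10)] = 7/80


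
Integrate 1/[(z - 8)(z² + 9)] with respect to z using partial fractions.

Cover-up at z=8: P = 1/(8²+9) = 1/73. Coeff matching: Q = -1/73, R = -8/73. Decomposition: (1/73)/(z - 8) - ((1/73)z + 8/73)/(z² + 9). Integrate: linear → ln, quadratic → (1/2)ln + arctan: (1/73) ln|(z - 8)| - (1/146) ln(z² + 9) - (8/219) arctan(z/3) + C


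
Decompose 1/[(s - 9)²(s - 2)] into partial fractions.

Cover-up at s=2: γ = 1/(2 - 9)² = 1/49. Cover-up at s=9: β = 1/(9 - 2) = 1/7. Comparing s² coeff: α = -γ = -1/49
Result: (-1/49)/(s - 9) + (1/7)/(s - 9)² + (1/49)/(s - 2)


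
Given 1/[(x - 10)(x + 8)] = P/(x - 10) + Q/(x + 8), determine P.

Cover-up at x = 10: P = 1/(10 + 8) = 1/18


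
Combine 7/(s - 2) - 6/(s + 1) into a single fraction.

Common denominator (s - 2)(s + 1). Numerator: 7(s + 1) - 6(s - 2) = (7s + 7) - (6s - 12) = s + 19
Result: (s + 19)/[(s - 2)(s + 1)]


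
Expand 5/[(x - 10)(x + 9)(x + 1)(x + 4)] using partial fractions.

Using Heaviside cover-up: (5/2926)/(x - 10) - (1/152)/(x + 9) - (5/264)/(x + 1) + (1/42)/(x + 4)


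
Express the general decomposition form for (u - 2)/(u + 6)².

Repeated linear factor: A/(u + 6) + B/(u + 6)²


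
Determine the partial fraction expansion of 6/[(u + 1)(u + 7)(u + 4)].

Using cover-up method: A = 1/3, B = 1/3, C = -2/3
Result: (1/3)/(u + 1) + (1/3)/(u + 7) - (2/3)/(u + 4)


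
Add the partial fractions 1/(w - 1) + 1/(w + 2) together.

Common denominator (w - 1)(w + 2). Numerator: 1(w + 2) + 1(w - 1) = (w + 2) + (w - 1) = 2w + 1
Result: (2w + 1)/[(w - 1)(w + 2)]


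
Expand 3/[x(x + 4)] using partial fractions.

3/x(x + 4) = P/x + Q/(x + 4). P = 3/(0 + 4) = 3/4, Q = 3/(-4 - 0) = -3/4
Result: (3/4)/x - (3/4)/(x + 4)


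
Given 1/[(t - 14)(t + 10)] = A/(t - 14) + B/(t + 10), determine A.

Cover-up at t = 14: A = 1/(14 + 10) = 1/24


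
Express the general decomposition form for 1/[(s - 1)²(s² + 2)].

Repeated linear + quadratic: α/(s - 1) + β/(s - 1)² + (γs + δ)/(s² + 2)


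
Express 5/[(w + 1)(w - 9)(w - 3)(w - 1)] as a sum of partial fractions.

Using Heaviside cover-up: (-1/16)/(w + 1) + (1/96)/(w - 9) - (5/48)/(w - 3) + (5/32)/(w - 1)


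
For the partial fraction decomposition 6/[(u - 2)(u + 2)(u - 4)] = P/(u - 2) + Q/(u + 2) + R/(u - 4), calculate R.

Cover-up at u = 4: R = 6/[(4 - 2)(4 + 2)] = 6/[(2)(6)] = 6/12 = 1/2


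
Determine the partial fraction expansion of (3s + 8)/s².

(3s + 8) = As + B. At s = 0: B = 3·0 + 8 = 8. Coeff of s: A = 3
Result: 3/s + 8/s²


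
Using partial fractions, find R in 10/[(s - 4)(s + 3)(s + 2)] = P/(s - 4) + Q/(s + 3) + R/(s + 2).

Cover-up at s = -2: R = 10/[(-2 - 4)(-2 + 3)] = 10/[(-6)(1)] = -10/6 = -5/3


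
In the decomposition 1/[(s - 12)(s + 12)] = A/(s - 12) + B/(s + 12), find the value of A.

Cover-up at s = 12: A = 1/(12 + 12) = 1/24


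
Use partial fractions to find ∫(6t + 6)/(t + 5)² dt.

Decompose: A = 6, B = 6·(-5) + 6 = -24, so (6t + 6)/(t + 5)² = 6/(t + 5) - 24/(t + 5)². Integrate: ∫ A/(t + 5) dt = 6 ln|(t + 5)|; ∫ B/(t + 5)² dt = 24/(t + 5). Sum: 6 ln|(t + 5)| + 24/(t + 5) + C


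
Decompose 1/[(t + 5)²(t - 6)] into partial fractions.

Cover-up at t=6: C = 1/(6 + 5)² = 1/121. Cover-up at t=-5: B = 1/(-5 - 6) = -1/11. Comparing t² coeff: A = -C = -1/121
Result: (-1/121)/(t + 5) - (1/11)/(t + 5)² + (1/121)/(t - 6)


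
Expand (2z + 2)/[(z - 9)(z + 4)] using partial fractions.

At z=9: A = (2·9 + 2)/(9 + 4) = 20/13. At z=-4: B = (2·(-4) + 2)/(-4 - 9) = 6/13
Result: (20/13)/(z - 9) + (6/13)/(z + 4)


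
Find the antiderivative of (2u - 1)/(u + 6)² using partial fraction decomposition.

Decompose: α = 2, β = 2·(-6) - 1 = -13, so (2u - 1)/(u + 6)² = 2/(u + 6) - 13/(u + 6)². Integrate: ∫ α/(u + 6) du = 2 ln|(u + 6)|; ∫ β/(u + 6)² du = 13/(u + 6). Sum: 2 ln|(u + 6)| + 13/(u + 6) + C


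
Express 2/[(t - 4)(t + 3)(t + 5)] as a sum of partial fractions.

Using cover-up method: P = 2/63, Q = -1/7, R = 1/9
Result: (2/63)/(t - 4) - (1/7)/(t + 3) + (1/9)/(t + 5)


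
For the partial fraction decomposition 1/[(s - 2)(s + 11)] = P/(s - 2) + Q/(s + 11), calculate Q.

Cover-up at s = -11: Q = 1/(-11 - 2) = -1/13


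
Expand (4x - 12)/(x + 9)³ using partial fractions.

(4x - 12) = P(x + 9)² + Q(x + 9) + R. At x = -9: R = 4·(-9) - 12 = -48. Coefficients: P = 0, Q = 4
Result: 4/(x + 9)² - 48/(x + 9)³


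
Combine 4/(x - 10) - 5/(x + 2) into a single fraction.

Common denominator (x - 10)(x + 2). Numerator: 4(x + 2) - 5(x - 10) = (4x + 8) - (5x - 50) = -x + 58
Result: (-x + 58)/[(x - 10)(x + 2)]


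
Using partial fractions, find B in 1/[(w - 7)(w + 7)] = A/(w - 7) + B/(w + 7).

Cover-up at w = -7: B = 1/(-7 - 7) = -1/14


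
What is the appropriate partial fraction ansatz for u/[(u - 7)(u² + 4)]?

Linear + irreducible quadratic: P/(u - 7) + (Qu + R)/(u² + 4)


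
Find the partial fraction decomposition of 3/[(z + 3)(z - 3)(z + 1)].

Using cover-up method: α = 1/4, β = 1/8, γ = -3/8
Result: (1/4)/(z + 3) + (1/8)/(z - 3) - (3/8)/(z + 1)


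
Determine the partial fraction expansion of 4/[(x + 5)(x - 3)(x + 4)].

Using cover-up method: A = 1/2, B = 1/14, C = -4/7
Result: (1/2)/(x + 5) + (1/14)/(x - 3) - (4/7)/(x + 4)


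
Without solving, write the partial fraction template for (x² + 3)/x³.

Repeated linear factor (power 3): P/x + Q/x² + R/x³


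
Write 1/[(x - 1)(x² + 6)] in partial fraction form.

Cover-up at x = 1: A = 1/(1² + 6) = 1/7. Then B = -A = -1/7, C = -A·(0 + 1) = -1/7
Result: (1/7)/(x - 1) - ((1/7)x + 1/7)/(x² + 6)


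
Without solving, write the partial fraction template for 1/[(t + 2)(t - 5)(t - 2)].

Three distinct linear factors: A/(t + 2) + B/(t - 5) + C/(t - 2)


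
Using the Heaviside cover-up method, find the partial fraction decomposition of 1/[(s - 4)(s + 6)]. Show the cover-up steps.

Cover (s - 4): set s=4, get A = 1/(4 + 6) = 1/10. Cover (s + 6): set s=-6, get B = 1/(-6 - 4) = -1/10.
Result: (1/10)/(s - 4) - (1/10)/(s + 6)


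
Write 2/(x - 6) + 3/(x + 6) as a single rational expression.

Common denominator (x - 6)(x + 6). Numerator: 2(x + 6) + 3(x - 6) = (2x + 12) + (3x - 18) = 5x - 6
Result: (5x - 6)/[(x - 6)(x + 6)]


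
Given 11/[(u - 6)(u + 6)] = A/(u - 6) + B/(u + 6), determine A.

Cover-up at u = 6: A = 11/(6 + 6) = 11/12


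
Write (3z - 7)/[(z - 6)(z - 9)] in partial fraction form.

At z=6: P = (3·6 - 7)/(6 - 9) = -11/3. At z=9: Q = (3·9 - 7)/(9 - 6) = 20/3
Result: (-11/3)/(z - 6) + (20/3)/(z - 9)


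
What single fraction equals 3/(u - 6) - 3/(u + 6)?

Common denominator (u - 6)(u + 6). Numerator: 3(u + 6) - 3(u - 6) = (3u + 18) - (3u - 18) = 36
Result: (36)/[(u - 6)(u + 6)]


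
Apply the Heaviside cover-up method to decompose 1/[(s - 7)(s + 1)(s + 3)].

Cover (s - 7), s=7: A = 1/[(7 + 1)(7 + 3)] = 1/80. Cover (s + 1), s=-1: B = 1/[(-1 - 7)(-1 + 3)] = -1/16. Cover (s + 3), s=-3: C = 1/[(-3 - 7)(-3 + 1)] = 1/20.
Result: (1/80)/(s - 7) - (1/16)/(s + 1) + (1/20)/(s + 3)


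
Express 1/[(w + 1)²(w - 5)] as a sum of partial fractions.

Cover-up at w=5: γ = 1/(5 + 1)² = 1/36. Cover-up at w=-1: β = 1/(-1 - 5) = -1/6. Comparing w² coeff: α = -γ = -1/36
Result: (-1/36)/(w + 1) - (1/6)/(w + 1)² + (1/36)/(w - 5)


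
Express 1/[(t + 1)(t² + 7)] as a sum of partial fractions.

Cover-up at t = -1: P = 1/((-1)² + 7) = 1/8. Then Q = -P = -1/8, R = -P·(0 - 1) = 1/8
Result: (1/8)/(t + 1) - ((1/8)t - 1/8)/(t² + 7)


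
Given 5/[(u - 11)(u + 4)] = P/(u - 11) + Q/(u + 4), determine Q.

Cover-up at u = -4: Q = 5/(-4 - 11) = -5/15 = -1/3


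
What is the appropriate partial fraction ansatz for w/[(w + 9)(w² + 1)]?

Linear + irreducible quadratic: P/(w + 9) + (Qw + R)/(w² + 1)


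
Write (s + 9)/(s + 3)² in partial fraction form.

(s + 9) = P(s + 3) + Q. At s = -3: Q = 1·(-3) + 9 = 6. Coeff of s: P = 1
Result: 1/(s + 3) + 6/(s + 3)²


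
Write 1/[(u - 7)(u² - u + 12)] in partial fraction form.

Cover-up at u = 7: α = 1/(7² - 1·7 + 12) = 1/54. Then β = -α = -1/54, γ = -α·(-1 + 7) = -1/9
Result: (1/54)/(u - 7) - ((1/54)u + 1/9)/(u² - u + 12)


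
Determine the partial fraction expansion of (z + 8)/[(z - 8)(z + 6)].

At z=8: α = (1·8 + 8)/(8 + 6) = 8/7. At z=-6: β = (1·(-6) + 8)/(-6 - 8) = -1/7
Result: (8/7)/(z - 8) - (1/7)/(z + 6)


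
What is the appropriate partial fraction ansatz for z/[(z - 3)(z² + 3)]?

Linear + irreducible quadratic: P/(z - 3) + (Qz + R)/(z² + 3)


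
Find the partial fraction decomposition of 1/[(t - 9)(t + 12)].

1/(t - 9)(t + 12) = α/(t - 9) + β/(t + 12). α = 1/(9 + 12) = 1/21, β = 1/(-12 - 9) = -1/21
Result: (1/21)/(t - 9) - (1/21)/(t + 12)


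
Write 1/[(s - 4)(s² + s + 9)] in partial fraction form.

Cover-up at s = 4: α = 1/(4² + 1·4 + 9) = 1/29. Then β = -α = -1/29, γ = -α·(1 + 4) = -5/29
Result: (1/29)/(s - 4) - ((1/29)s + 5/29)/(s² + s + 9)


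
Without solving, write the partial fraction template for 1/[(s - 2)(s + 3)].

Distinct linear factors: P/(s - 2) + Q/(s + 3)


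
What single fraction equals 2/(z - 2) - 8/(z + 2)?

Common denominator (z - 2)(z + 2). Numerator: 2(z + 2) - 8(z - 2) = (2z + 4) - (8z - 16) = -6z + 20
Result: (-6z + 20)/[(z - 2)(z + 2)]


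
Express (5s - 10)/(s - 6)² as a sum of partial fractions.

(5s - 10) = α(s - 6) + β. At s = 6: β = 5·6 - 10 = 20. Coeff of s: α = 5
Result: 5/(s - 6) + 20/(s - 6)²


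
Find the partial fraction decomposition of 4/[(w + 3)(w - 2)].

4/(w + 3)(w - 2) = P/(w + 3) + Q/(w - 2). P = 4/(-3 - 2) = -4/5, Q = 4/(2 + 3) = 4/5
Result: (-4/5)/(w + 3) + (4/5)/(w - 2)


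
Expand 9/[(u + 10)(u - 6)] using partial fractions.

9/(u + 10)(u - 6) = α/(u + 10) + β/(u - 6). α = 9/(-10 - 6) = -9/16, β = 9/(6 + 10) = 9/16
Result: (-9/16)/(u + 10) + (9/16)/(u - 6)


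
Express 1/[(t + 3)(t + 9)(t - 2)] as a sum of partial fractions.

Using cover-up method: A = -1/30, B = 1/66, C = 1/55
Result: (-1/30)/(t + 3) + (1/66)/(t + 9) + (1/55)/(t - 2)


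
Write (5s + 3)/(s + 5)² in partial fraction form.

(5s + 3) = A(s + 5) + B. At s = -5: B = 5·(-5) + 3 = -22. Coeff of s: A = 5
Result: 5/(s + 5) - 22/(s + 5)²


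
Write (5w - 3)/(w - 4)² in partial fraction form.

(5w - 3) = P(w - 4) + Q. At w = 4: Q = 5·4 - 3 = 17. Coeff of w: P = 5
Result: 5/(w - 4) + 17/(w - 4)²


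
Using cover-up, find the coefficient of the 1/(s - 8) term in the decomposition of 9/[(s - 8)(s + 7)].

Cover (s - 8), set s=8: 9/((s + 7) at s=8) = 9/(15) = 3/5


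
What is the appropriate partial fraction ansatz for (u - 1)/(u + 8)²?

Repeated linear factor: P/(u + 8) + Q/(u + 8)²


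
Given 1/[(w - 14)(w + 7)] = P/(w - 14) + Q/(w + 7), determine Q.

Cover-up at w = -7: Q = 1/(-7 - 14) = -1/21


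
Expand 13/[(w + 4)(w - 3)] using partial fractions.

13/(w + 4)(w - 3) = α/(w + 4) + β/(w - 3). α = 13/(-4 - 3) = -13/7, β = 13/(3 + 4) = 13/7
Result: (-13/7)/(w + 4) + (13/7)/(w - 3)


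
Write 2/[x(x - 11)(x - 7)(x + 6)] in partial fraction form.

Using Heaviside cover-up: (1/231)/x + (1/374)/(x - 11) - (1/182)/(x - 7) - (1/663)/(x + 6)


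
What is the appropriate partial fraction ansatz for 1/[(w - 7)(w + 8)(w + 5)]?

Three distinct linear factors: A/(w - 7) + B/(w + 8) + C/(w + 5)


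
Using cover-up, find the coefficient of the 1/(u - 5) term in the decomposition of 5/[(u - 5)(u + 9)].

Cover (u - 5), set u=5: 5/((u + 9) at u=5) = 5/(14) = 5/14


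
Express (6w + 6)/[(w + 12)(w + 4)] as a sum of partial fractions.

At w=-12: α = (6·(-12) + 6)/(-12 + 4) = 33/4. At w=-4: β = (6·(-4) + 6)/(-4 + 12) = -9/4
Result: (33/4)/(w + 12) - (9/4)/(w + 4)


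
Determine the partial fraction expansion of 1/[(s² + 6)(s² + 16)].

Coefficient matching gives A = C = 0, B = 1/(16-6) = 1/10, D = -B = -1/10
Result: (1/10)/(s² + 6) - (1/10)/(s² + 16)


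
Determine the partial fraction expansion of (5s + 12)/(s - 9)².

(5s + 12) = α(s - 9) + β. At s = 9: β = 5·9 + 12 = 57. Coeff of s: α = 5
Result: 5/(s - 9) + 57/(s - 9)²


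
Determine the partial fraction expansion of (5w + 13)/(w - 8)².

(5w + 13) = P(w - 8) + Q. At w = 8: Q = 5·8 + 13 = 53. Coeff of w: P = 5
Result: 5/(w - 8) + 53/(w - 8)²


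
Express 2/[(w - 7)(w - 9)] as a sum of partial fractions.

2/(w - 7)(w - 9) = α/(w - 7) + β/(w - 9). α = 2/(7 - 9) = -1, β = 2/(9 - 7) = 1
Result: -1/(w - 7) + 1/(w - 9)


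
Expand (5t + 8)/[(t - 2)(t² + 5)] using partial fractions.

At t=2: α = (5·2 + 8)/(2² + 5) = 2. β = -α = -2, γ = 5 - 2·α = 1
Result: 2/(t - 2) - (2t - 1)/(t² + 5)


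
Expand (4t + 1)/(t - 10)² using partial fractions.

(4t + 1) = P(t - 10) + Q. At t = 10: Q = 4·10 + 1 = 41. Coeff of t: P = 4
Result: 4/(t - 10) + 41/(t - 10)²


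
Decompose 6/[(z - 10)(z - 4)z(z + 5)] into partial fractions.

Using Heaviside cover-up: (1/150)/(z - 10) - (1/36)/(z - 4) + (3/100)/z - (2/225)/(z + 5)


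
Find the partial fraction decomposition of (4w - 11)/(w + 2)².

(4w - 11) = α(w + 2) + β. At w = -2: β = 4·(-2) - 11 = -19. Coeff of w: α = 4
Result: 4/(w + 2) - 19/(w + 2)²


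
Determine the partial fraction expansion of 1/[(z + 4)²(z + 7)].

Cover-up at z=-7: R = 1/(-7 + 4)² = 1/9. Cover-up at z=-4: Q = 1/(-4 + 7) = 1/3. Comparing z² coeff: P = -R = -1/9
Result: (-1/9)/(z + 4) + (1/3)/(z + 4)² + (1/9)/(z + 7)


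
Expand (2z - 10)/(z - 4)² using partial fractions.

(2z - 10) = α(z - 4) + β. At z = 4: β = 2·4 - 10 = -2. Coeff of z: α = 2
Result: 2/(z - 4) - 2/(z - 4)²


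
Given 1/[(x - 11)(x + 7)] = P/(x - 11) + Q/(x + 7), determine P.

Cover-up at x = 11: P = 1/(11 + 7) = 1/18


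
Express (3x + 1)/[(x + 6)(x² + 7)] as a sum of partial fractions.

At x=-6: A = (3·(-6) + 1)/((-6)² + 7) = -17/43. B = -A = 17/43, C = 3 - (-6)·A = 27/43
Result: (-17/43)/(x + 6) + ((17/43)x + 27/43)/(x² + 7)


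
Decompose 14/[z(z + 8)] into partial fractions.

14/z(z + 8) = P/z + Q/(z + 8). P = 14/(0 + 8) = 7/4, Q = 14/(-8 - 0) = -7/4
Result: (7/4)/z - (7/4)/(z + 8)


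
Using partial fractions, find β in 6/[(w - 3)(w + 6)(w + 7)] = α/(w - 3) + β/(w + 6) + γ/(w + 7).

Cover-up at w = -6: β = 6/[(-6 - 3)(-6 + 7)] = 6/[(-9)(1)] = -6/9 = -2/3


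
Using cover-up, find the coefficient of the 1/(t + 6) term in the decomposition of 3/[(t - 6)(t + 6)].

Cover (t + 6), set t=-6: 3/((t - 6) at t=-6) = 3/(-12) = -1/4


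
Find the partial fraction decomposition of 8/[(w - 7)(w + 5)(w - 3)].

Using cover-up method: α = 1/6, β = 1/12, γ = -1/4
Result: (1/6)/(w - 7) + (1/12)/(w + 5) - (1/4)/(w - 3)


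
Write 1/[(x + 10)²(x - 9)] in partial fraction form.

Cover-up at x=9: γ = 1/(9 + 10)² = 1/361. Cover-up at x=-10: β = 1/(-10 - 9) = -1/19. Comparing x² coeff: α = -γ = -1/361
Result: (-1/361)/(x + 10) - (1/19)/(x + 10)² + (1/361)/(x - 9)


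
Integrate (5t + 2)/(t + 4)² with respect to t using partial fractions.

Decompose: α = 5, β = 5·(-4) + 2 = -18, so (5t + 2)/(t + 4)² = 5/(t + 4) - 18/(t + 4)². Integrate: ∫ α/(t + 4) dt = 5 ln|(t + 4)|; ∫ β/(t + 4)² dt = 18/(t + 4). Sum: 5 ln|(t + 4)| + 18/(t + 4) + C


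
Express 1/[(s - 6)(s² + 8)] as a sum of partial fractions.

Cover-up at s = 6: A = 1/(6² + 8) = 1/44. Then B = -A = -1/44, C = -A·(0 + 6) = -3/22
Result: (1/44)/(s - 6) - ((1/44)s + 3/22)/(s² + 8)


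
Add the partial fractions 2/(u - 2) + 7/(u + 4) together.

Common denominator (u - 2)(u + 4). Numerator: 2(u + 4) + 7(u - 2) = (2u + 8) + (7u - 14) = 9u - 6
Result: (9u - 6)/[(u - 2)(u + 4)]


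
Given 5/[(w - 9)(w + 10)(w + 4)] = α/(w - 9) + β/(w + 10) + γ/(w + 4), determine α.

Cover-up at w = 9: α = 5/[(9 + 10)(9 + 4)] = 5/[(19)(13)] = 5/247


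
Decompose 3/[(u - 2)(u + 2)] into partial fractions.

3/(u - 2)(u + 2) = α/(u - 2) + β/(u + 2). α = 3/(2 + 2) = 3/4, β = 3/(-2 - 2) = -3/4
Result: (3/4)/(u - 2) - (3/4)/(u + 2)


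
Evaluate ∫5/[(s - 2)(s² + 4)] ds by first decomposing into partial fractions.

Cover-up at s=2: P = 5/(2²+4) = 5/8. Coeff matching: Q = -5/8, R = -5/4. Decomposition: (5/8)/(s - 2) - ((5/8)s + 5/4)/(s² + 4). Integrate: linear → ln, quadratic → (1/2)ln + arctan: (5/8) ln|(s - 2)| - (5/16) ln(s² + 4) - (5/8) arctan(s/2) + C


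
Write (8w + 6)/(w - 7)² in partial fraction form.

(8w + 6) = α(w - 7) + β. At w = 7: β = 8·7 + 6 = 62. Coeff of w: α = 8
Result: 8/(w - 7) + 62/(w - 7)²


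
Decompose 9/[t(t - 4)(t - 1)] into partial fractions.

Using cover-up method: α = 9/4, β = 3/4, γ = -3
Result: (9/4)/t + (3/4)/(t - 4) - 3/(t - 1)


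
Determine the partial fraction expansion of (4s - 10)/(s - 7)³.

(4s - 10) = P(s - 7)² + Q(s - 7) + R. At s = 7: R = 4·7 - 10 = 18. Coefficients: P = 0, Q = 4
Result: 4/(s - 7)² + 18/(s - 7)³


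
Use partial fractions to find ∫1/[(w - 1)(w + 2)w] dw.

Cover-up: α = 1/3, β = 1/6, γ = -1/2. Decomposition: (1/3)/(w - 1) + (1/6)/(w + 2) - (1/2)/w. Integrate each term: (1/3) ln|(w - 1)| + (1/6) ln|(w + 2)| - (1/2) ln|w| + C


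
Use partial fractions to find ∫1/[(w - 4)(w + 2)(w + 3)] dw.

Cover-up: α = 1/42, β = -1/6, γ = 1/7. Decomposition: (1/42)/(w - 4) - (1/6)/(w + 2) + (1/7)/(w + 3). Integrate each term: (1/42) ln|(w - 4)| - (1/6) ln|(w + 2)| + (1/7) ln|(w + 3)| + C


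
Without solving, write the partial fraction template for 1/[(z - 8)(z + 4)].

Distinct linear factors: α/(z - 8) + β/(z + 4)


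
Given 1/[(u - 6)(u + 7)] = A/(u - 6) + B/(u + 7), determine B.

Cover-up at u = -7: B = 1/(-7 - 6) = -1/13


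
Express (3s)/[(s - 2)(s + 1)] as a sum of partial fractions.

At s=2: A = (3·2 + 0)/(2 + 1) = 2. At s=-1: B = (3·(-1) + 0)/(-1 - 2) = 1
Result: 2/(s - 2) + 1/(s + 1)


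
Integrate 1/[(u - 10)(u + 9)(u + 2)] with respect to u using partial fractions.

Cover-up: P = 1/228, Q = 1/133, R = -1/84. Decomposition: (1/228)/(u - 10) + (1/133)/(u + 9) - (1/84)/(u + 2). Integrate each term: (1/228) ln|(u - 10)| + (1/133) ln|(u + 9)| - (1/84) ln|(u + 2)| + C


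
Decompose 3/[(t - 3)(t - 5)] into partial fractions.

3/(t - 3)(t - 5) = P/(t - 3) + Q/(t - 5). P = 3/(3 - 5) = -3/2, Q = 3/(5 - 3) = 3/2
Result: (-3/2)/(t - 3) + (3/2)/(t - 5)


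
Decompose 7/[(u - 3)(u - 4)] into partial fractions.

7/(u - 3)(u - 4) = P/(u - 3) + Q/(u - 4). P = 7/(3 - 4) = -7, Q = 7/(4 - 3) = 7
Result: -7/(u - 3) + 7/(u - 4)


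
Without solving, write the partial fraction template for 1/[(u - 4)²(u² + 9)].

Repeated linear + quadratic: A/(u - 4) + B/(u - 4)² + (Cu + D)/(u² + 9)


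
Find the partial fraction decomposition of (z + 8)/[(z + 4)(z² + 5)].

At z=-4: A = (1·(-4) + 8)/((-4)² + 5) = 4/21. B = -A = -4/21, C = 1 - (-4)·A = 37/21
Result: (4/21)/(z + 4) - ((4/21)z - 37/21)/(z² + 5)


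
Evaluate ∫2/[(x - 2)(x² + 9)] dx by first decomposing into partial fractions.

Cover-up at x=2: A = 2/(2²+9) = 2/13. Coeff matching: B = -2/13, C = -4/13. Decomposition: (2/13)/(x - 2) - ((2/13)x + 4/13)/(x² + 9). Integrate: linear → ln, quadratic → (1/2)ln + arctan: (2/13) ln|(x - 2)| - (1/13) ln(x² + 9) - (4/39) arctan(x/3) + C


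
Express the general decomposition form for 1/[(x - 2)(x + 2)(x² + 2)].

Two linear + quadratic: α/(x - 2) + β/(x + 2) + (γx + δ)/(x² + 2)


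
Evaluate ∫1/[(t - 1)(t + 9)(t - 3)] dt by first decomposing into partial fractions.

Cover-up: P = -1/20, Q = 1/120, R = 1/24. Decomposition: (-1/20)/(t - 1) + (1/120)/(t + 9) + (1/24)/(t - 3). Integrate each term: (-1/20) ln|(t - 1)| + (1/120) ln|(t + 9)| + (1/24) ln|(t - 3)| + C


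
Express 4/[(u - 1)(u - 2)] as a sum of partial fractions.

4/(u - 1)(u - 2) = P/(u - 1) + Q/(u - 2). P = 4/(1 - 2) = -4, Q = 4/(2 - 1) = 4
Result: -4/(u - 1) + 4/(u - 2)


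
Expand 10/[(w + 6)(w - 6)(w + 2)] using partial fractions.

Using cover-up method: α = 5/24, β = 5/48, γ = -5/16
Result: (5/24)/(w + 6) + (5/48)/(w - 6) - (5/16)/(w + 2)


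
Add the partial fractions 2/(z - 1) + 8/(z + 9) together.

Common denominator (z - 1)(z + 9). Numerator: 2(z + 9) + 8(z - 1) = (2z + 18) + (8z - 8) = 10z + 10
Result: (10z + 10)/[(z - 1)(z + 9)]


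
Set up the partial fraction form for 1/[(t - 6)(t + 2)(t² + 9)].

Two linear + quadratic: A/(t - 6) + B/(t + 2) + (Ct + D)/(t² + 9)


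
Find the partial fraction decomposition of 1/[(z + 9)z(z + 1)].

Using cover-up method: P = 1/72, Q = 1/9, R = -1/8
Result: (1/72)/(z + 9) + (1/9)/z - (1/8)/(z + 1)


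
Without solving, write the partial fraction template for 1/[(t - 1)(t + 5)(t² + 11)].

Two linear + quadratic: α/(t - 1) + β/(t + 5) + (γt + δ)/(t² + 11)


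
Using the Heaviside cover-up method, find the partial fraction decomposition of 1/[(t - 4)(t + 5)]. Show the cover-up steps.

Cover (t - 4): set t=4, get A = 1/(4 + 5) = 1/9. Cover (t + 5): set t=-5, get B = 1/(-5 - 4) = -1/9.
Result: (1/9)/(t - 4) - (1/9)/(t + 5)


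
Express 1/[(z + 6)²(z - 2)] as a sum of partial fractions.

Cover-up at z=2: C = 1/(2 + 6)² = 1/64. Cover-up at z=-6: B = 1/(-6 - 2) = -1/8. Comparing z² coeff: A = -C = -1/64
Result: (-1/64)/(z + 6) - (1/8)/(z + 6)² + (1/64)/(z - 2)


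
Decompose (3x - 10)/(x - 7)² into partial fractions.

(3x - 10) = P(x - 7) + Q. At x = 7: Q = 3·7 - 10 = 11. Coeff of x: P = 3
Result: 3/(x - 7) + 11/(x - 7)²


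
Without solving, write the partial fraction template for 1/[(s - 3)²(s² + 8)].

Repeated linear + quadratic: P/(s - 3) + Q/(s - 3)² + (Rs + S)/(s² + 8)


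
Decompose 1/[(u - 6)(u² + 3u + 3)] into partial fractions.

Cover-up at u = 6: P = 1/(6² + 3·6 + 3) = 1/57. Then Q = -P = -1/57, R = -P·(3 + 6) = -3/19
Result: (1/57)/(u - 6) - ((1/57)u + 3/19)/(u² + 3u + 3)


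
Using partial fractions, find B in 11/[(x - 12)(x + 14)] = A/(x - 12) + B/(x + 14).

Cover-up at x = -14: B = 11/(-14 - 12) = -11/26


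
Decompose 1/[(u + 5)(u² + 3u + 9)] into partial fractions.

Cover-up at u = -5: A = 1/((-5)² + 3·(-5) + 9) = 1/19. Then B = -A = -1/19, C = -A·(3 - 5) = 2/19
Result: (1/19)/(u + 5) - ((1/19)u - 2/19)/(u² + 3u + 9)


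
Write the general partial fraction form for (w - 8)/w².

Repeated linear factor: A/w + B/w²


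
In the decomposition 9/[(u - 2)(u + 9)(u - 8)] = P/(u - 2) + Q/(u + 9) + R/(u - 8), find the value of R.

Cover-up at u = 8: R = 9/[(8 - 2)(8 + 9)] = 9/[(6)(17)] = 9/102 = 3/34


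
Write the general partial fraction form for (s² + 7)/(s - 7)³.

Repeated linear factor (power 3): A/(s - 7) + B/(s - 7)² + C/(s - 7)³


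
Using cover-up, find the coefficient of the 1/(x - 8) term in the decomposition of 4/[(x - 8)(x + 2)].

Cover (x - 8), set x=8: 4/((x + 2) at x=8) = 4/(10) = 2/5


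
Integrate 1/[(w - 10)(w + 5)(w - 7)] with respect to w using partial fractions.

Cover-up: P = 1/45, Q = 1/180, R = -1/36. Decomposition: (1/45)/(w - 10) + (1/180)/(w + 5) - (1/36)/(w - 7). Integrate each term: (1/45) ln|(w - 10)| + (1/180) ln|(w + 5)| - (1/36) ln|(w - 7)| + C


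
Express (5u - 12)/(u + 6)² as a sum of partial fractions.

(5u - 12) = A(u + 6) + B. At u = -6: B = 5·(-6) - 12 = -42. Coeff of u: A = 5
Result: 5/(u + 6) - 42/(u + 6)²


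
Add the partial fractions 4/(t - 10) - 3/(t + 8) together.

Common denominator (t - 10)(t + 8). Numerator: 4(t + 8) - 3(t - 10) = (4t + 32) - (3t - 30) = t + 62
Result: (t + 62)/[(t - 10)(t + 8)]


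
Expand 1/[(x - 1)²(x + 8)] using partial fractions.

Cover-up at x=-8: R = 1/(-8 - 1)² = 1/81. Cover-up at x=1: Q = 1/(1 + 8) = 1/9. Comparing x² coeff: P = -R = -1/81
Result: (-1/81)/(x - 1) + (1/9)/(x - 1)² + (1/81)/(x + 8)


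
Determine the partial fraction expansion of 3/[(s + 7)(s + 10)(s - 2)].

Using cover-up method: A = -1/9, B = 1/12, C = 1/36
Result: (-1/9)/(s + 7) + (1/12)/(s + 10) + (1/36)/(s - 2)


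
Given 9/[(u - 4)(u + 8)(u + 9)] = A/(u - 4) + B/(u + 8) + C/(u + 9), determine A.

Cover-up at u = 4: A = 9/[(4 + 8)(4 + 9)] = 9/[(12)(13)] = 9/156 = 3/52


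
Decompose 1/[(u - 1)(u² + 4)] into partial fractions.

Cover-up at u = 1: α = 1/(1² + 4) = 1/5. Then β = -α = -1/5, γ = -α·(0 + 1) = -1/5
Result: (1/5)/(u - 1) - ((1/5)u + 1/5)/(u² + 4)


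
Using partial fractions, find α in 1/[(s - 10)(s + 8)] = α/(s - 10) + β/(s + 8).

Cover-up at s = 10: α = 1/(10 + 8) = 1/18


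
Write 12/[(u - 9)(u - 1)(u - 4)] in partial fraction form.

Using cover-up method: A = 3/10, B = 1/2, C = -4/5
Result: (3/10)/(u - 9) + (1/2)/(u - 1) - (4/5)/(u - 4)


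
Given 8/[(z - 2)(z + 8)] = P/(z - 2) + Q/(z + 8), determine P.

Cover-up at z = 2: P = 8/(2 + 8) = 8/10 = 4/5


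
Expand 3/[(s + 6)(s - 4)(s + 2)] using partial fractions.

Using cover-up method: A = 3/40, B = 1/20, C = -1/8
Result: (3/40)/(s + 6) + (1/20)/(s - 4) - (1/8)/(s + 2)


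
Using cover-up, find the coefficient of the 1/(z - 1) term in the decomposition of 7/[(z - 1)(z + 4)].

Cover (z - 1), set z=1: 7/((z + 4) at z=1) = 7/(5) = 7/5


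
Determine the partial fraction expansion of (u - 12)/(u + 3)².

(u - 12) = α(u + 3) + β. At u = -3: β = 1·(-3) - 12 = -15. Coeff of u: α = 1
Result: 1/(u + 3) - 15/(u + 3)²


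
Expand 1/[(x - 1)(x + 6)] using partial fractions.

1/(x - 1)(x + 6) = P/(x - 1) + Q/(x + 6). P = 1/(1 + 6) = 1/7, Q = 1/(-6 - 1) = -1/7
Result: (1/7)/(x - 1) - (1/7)/(x + 6)


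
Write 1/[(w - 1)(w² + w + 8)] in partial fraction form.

Cover-up at w = 1: α = 1/(1² + 1·1 + 8) = 1/10. Then β = -α = -1/10, γ = -α·(1 + 1) = -1/5
Result: (1/10)/(w - 1) - ((1/10)w + 1/5)/(w² + w + 8)


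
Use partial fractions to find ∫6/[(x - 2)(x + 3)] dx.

Decompose: 6/[(x - 2)(x + 3)] = (6/5)/(x - 2) - (6/5)/(x + 3). Integrate each term: (6/5) ln|(x - 2)| - (6/5) ln|(x + 3)| + C


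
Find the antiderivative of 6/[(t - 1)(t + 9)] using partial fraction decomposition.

Decompose: 6/[(t - 1)(t + 9)] = (3/5)/(t - 1) - (3/5)/(t + 9). Integrate each term: (3/5) ln|(t - 1)| - (3/5) ln|(t + 9)| + C


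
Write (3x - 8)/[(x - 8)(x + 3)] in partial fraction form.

At x=8: P = (3·8 - 8)/(8 + 3) = 16/11. At x=-3: Q = (3·(-3) - 8)/(-3 - 8) = 17/11
Result: (16/11)/(x - 8) + (17/11)/(x + 3)


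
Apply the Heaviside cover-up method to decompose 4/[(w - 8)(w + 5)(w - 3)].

Cover (w - 8), w=8: α = 4/[(8 + 5)(8 - 3)] = 4/65. Cover (w + 5), w=-5: β = 4/[(-5 - 8)(-5 - 3)] = 1/26. Cover (w - 3), w=3: γ = 4/[(3 - 8)(3 + 5)] = -1/10.
Result: (4/65)/(w - 8) + (1/26)/(w + 5) - (1/10)/(w - 3)


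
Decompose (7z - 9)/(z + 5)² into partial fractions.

(7z - 9) = α(z + 5) + β. At z = -5: β = 7·(-5) - 9 = -44. Coeff of z: α = 7
Result: 7/(z + 5) - 44/(z + 5)²


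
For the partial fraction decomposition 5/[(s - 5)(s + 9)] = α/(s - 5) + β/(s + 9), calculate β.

Cover-up at s = -9: β = 5/(-9 - 5) = -5/14


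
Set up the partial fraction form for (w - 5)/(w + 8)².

Repeated linear factor: α/(w + 8) + β/(w + 8)²


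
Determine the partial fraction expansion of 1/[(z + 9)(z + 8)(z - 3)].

Using cover-up method: α = 1/12, β = -1/11, γ = 1/132
Result: (1/12)/(z + 9) - (1/11)/(z + 8) + (1/132)/(z - 3)


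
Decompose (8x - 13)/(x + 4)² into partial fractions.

(8x - 13) = α(x + 4) + β. At x = -4: β = 8·(-4) - 13 = -45. Coeff of x: α = 8
Result: 8/(x + 4) - 45/(x + 4)²


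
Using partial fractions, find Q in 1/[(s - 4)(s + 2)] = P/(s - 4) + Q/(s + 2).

Cover-up at s = -2: Q = 1/(-2 - 4) = -1/6


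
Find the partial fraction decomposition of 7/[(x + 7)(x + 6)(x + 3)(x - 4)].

Using Heaviside cover-up: (-7/44)/(x + 7) + (7/30)/(x + 6) - (1/12)/(x + 3) + (1/110)/(x - 4)


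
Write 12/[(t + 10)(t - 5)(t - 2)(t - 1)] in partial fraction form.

Using Heaviside cover-up: (-1/165)/(t + 10) + (1/15)/(t - 5) - (1/3)/(t - 2) + (3/11)/(t - 1)


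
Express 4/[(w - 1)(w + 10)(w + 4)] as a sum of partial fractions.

Using cover-up method: A = 4/55, B = 2/33, C = -2/15
Result: (4/55)/(w - 1) + (2/33)/(w + 10) - (2/15)/(w + 4)


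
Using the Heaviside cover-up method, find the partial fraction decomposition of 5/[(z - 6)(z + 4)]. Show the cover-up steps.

Cover (z - 6): set z=6, get α = 5/(6 + 4) = 1/2. Cover (z + 4): set z=-4, get β = 5/(-4 - 6) = -1/2.
Result: (1/2)/(z - 6) - (1/2)/(z + 4)


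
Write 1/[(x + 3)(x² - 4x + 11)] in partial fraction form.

Cover-up at x = -3: A = 1/((-3)² - 4·(-3) + 11) = 1/32. Then B = -A = -1/32, C = -A·(-4 - 3) = 7/32
Result: (1/32)/(x + 3) - ((1/32)x - 7/32)/(x² - 4x + 11)


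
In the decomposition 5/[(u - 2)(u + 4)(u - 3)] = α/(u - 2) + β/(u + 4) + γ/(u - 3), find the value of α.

Cover-up at u = 2: α = 5/[(2 + 4)(2 - 3)] = 5/[(6)(-1)] = -5/6


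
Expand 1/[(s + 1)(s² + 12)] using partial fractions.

Cover-up at s = -1: A = 1/((-1)² + 12) = 1/13. Then B = -A = -1/13, C = -A·(0 - 1) = 1/13
Result: (1/13)/(s + 1) - ((1/13)s - 1/13)/(s² + 12)


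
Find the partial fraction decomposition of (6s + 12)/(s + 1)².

(6s + 12) = α(s + 1) + β. At s = -1: β = 6·(-1) + 12 = 6. Coeff of s: α = 6
Result: 6/(s + 1) + 6/(s + 1)²


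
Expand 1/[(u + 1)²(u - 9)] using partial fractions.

Cover-up at u=9: γ = 1/(9 + 1)² = 1/100. Cover-up at u=-1: β = 1/(-1 - 9) = -1/10. Comparing u² coeff: α = -γ = -1/100
Result: (-1/100)/(u + 1) - (1/10)/(u + 1)² + (1/100)/(u - 9)


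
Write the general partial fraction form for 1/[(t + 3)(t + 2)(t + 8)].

Three distinct linear factors: α/(t + 3) + β/(t + 2) + γ/(t + 8)


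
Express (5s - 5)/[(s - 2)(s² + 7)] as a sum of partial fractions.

At s=2: α = (5·2 - 5)/(2² + 7) = 5/11. β = -α = -5/11, γ = 5 - 2·α = 45/11
Result: (5/11)/(s - 2) - ((5/11)s - 45/11)/(s² + 7)


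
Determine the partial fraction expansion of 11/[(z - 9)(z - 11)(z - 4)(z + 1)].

Using Heaviside cover-up: (-11/100)/(z - 9) + (11/168)/(z - 11) + (11/175)/(z - 4) - (11/600)/(z + 1)


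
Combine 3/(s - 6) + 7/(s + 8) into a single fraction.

Common denominator (s - 6)(s + 8). Numerator: 3(s + 8) + 7(s - 6) = (3s + 24) + (7s - 42) = 10s - 18
Result: (10s - 18)/[(s - 6)(s + 8)]


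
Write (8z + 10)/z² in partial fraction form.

(8z + 10) = Pz + Q. At z = 0: Q = 8·0 + 10 = 10. Coeff of z: P = 8
Result: 8/z + 10/z²


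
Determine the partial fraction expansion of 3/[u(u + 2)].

3/u(u + 2) = P/u + Q/(u + 2). P = 3/(0 + 2) = 3/2, Q = 3/(-2 - 0) = -3/2
Result: (3/2)/u - (3/2)/(u + 2)


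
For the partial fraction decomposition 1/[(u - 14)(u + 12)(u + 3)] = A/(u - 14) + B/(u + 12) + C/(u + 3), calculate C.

Cover-up at u = -3: C = 1/[(-3 - 14)(-3 + 12)] = 1/[(-17)(9)] = -1/153


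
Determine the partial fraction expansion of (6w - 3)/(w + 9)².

(6w - 3) = α(w + 9) + β. At w = -9: β = 6·(-9) - 3 = -57. Coeff of w: α = 6
Result: 6/(w + 9) - 57/(w + 9)²


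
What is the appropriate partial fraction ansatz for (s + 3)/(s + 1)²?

Repeated linear factor: A/(s + 1) + B/(s + 1)²


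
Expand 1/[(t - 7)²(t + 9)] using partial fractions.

Cover-up at t=-9: R = 1/(-9 - 7)² = 1/256. Cover-up at t=7: Q = 1/(7 + 9) = 1/16. Comparing t² coeff: P = -R = -1/256
Result: (-1/256)/(t - 7) + (1/16)/(t - 7)² + (1/256)/(t + 9)


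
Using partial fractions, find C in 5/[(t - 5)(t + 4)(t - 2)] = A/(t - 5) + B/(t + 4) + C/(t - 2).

Cover-up at t = 2: C = 5/[(2 - 5)(2 + 4)] = 5/[(-3)(6)] = -5/18


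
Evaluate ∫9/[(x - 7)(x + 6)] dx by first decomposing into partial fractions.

Decompose: 9/[(x - 7)(x + 6)] = (9/13)/(x - 7) - (9/13)/(x + 6). Integrate each term: (9/13) ln|(x - 7)| - (9/13) ln|(x + 6)| + C


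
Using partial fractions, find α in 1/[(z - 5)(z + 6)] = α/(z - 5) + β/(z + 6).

Cover-up at z = 5: α = 1/(5 + 6) = 1/11


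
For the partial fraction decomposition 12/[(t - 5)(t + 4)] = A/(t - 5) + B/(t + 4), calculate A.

Cover-up at t = 5: A = 12/(5 + 4) = 12/9 = 4/3


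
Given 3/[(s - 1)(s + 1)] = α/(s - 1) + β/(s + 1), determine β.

Cover-up at s = -1: β = 3/(-1 - 1) = -3/2


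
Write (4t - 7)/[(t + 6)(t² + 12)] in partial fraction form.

At t=-6: α = (4·(-6) - 7)/((-6)² + 12) = -31/48. β = -α = 31/48, γ = 4 - (-6)·α = 1/8
Result: (-31/48)/(t + 6) + ((31/48)t + 1/8)/(t² + 12)


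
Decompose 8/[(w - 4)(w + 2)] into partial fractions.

8/(w - 4)(w + 2) = A/(w - 4) + B/(w + 2). A = 8/(4 + 2) = 4/3, B = 8/(-2 - 4) = -4/3
Result: (4/3)/(w - 4) - (4/3)/(w + 2)


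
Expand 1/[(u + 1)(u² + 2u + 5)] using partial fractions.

Cover-up at u = -1: P = 1/((-1)² + 2·(-1) + 5) = 1/4. Then Q = -P = -1/4, R = -P·(2 - 1) = -1/4
Result: (1/4)/(u + 1) - ((1/4)u + 1/4)/(u² + 2u + 5)


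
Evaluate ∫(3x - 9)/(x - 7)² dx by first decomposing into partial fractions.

Decompose: A = 3, B = 3·7 - 9 = 12, so (3x - 9)/(x - 7)² = 3/(x - 7) + 12/(x - 7)². Integrate: ∫ A/(x - 7) dx = 3 ln|(x - 7)|; ∫ B/(x - 7)² dx = -12/(x - 7). Sum: 3 ln|(x - 7)| - 12/(x - 7) + C


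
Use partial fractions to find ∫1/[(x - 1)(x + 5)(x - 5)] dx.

Cover-up: A = -1/24, B = 1/60, C = 1/40. Decomposition: (-1/24)/(x - 1) + (1/60)/(x + 5) + (1/40)/(x - 5). Integrate each term: (-1/24) ln|(x - 1)| + (1/60) ln|(x + 5)| + (1/40) ln|(x - 5)| + C


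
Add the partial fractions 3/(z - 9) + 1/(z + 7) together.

Common denominator (z - 9)(z + 7). Numerator: 3(z + 7) + 1(z - 9) = (3z + 21) + (z - 9) = 4z + 12
Result: (4z + 12)/[(z - 9)(z + 7)]


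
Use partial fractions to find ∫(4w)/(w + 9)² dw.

Decompose: A = 4, B = 4·(-9) + 0 = -36, so (4w)/(w + 9)² = 4/(w + 9) - 36/(w + 9)². Integrate: ∫ A/(w + 9) dw = 4 ln|(w + 9)|; ∫ B/(w + 9)² dw = 36/(w + 9). Sum: 4 ln|(w + 9)| + 36/(w + 9) + C


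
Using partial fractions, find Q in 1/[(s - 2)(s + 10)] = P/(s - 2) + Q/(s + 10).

Cover-up at s = -10: Q = 1/(-10 - 2) = -1/12


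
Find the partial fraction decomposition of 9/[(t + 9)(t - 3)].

9/(t + 9)(t - 3) = A/(t + 9) + B/(t - 3). A = 9/(-9 - 3) = -3/4, B = 9/(3 + 9) = 3/4
Result: (-3/4)/(t + 9) + (3/4)/(t - 3)


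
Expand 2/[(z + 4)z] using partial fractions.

2/(z + 4)z = α/(z + 4) + β/z. α = 2/(-4 - 0) = -1/2, β = 2/(0 + 4) = 1/2
Result: (-1/2)/(z + 4) + (1/2)/z


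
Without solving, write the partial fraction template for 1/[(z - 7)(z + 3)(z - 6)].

Three distinct linear factors: A/(z - 7) + B/(z + 3) + C/(z - 6)


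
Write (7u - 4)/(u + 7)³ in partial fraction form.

(7u - 4) = P(u + 7)² + Q(u + 7) + R. At u = -7: R = 7·(-7) - 4 = -53. Coefficients: P = 0, Q = 7
Result: 7/(u + 7)² - 53/(u + 7)³


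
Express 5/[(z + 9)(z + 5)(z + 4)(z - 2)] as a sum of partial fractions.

Using Heaviside cover-up: (-1/44)/(z + 9) + (5/28)/(z + 5) - (1/6)/(z + 4) + (5/462)/(z - 2)


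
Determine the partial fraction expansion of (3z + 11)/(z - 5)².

(3z + 11) = A(z - 5) + B. At z = 5: B = 3·5 + 11 = 26. Coeff of z: A = 3
Result: 3/(z - 5) + 26/(z - 5)²


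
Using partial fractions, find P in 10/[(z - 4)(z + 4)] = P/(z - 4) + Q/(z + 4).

Cover-up at z = 4: P = 10/(4 + 4) = 10/8 = 5/4


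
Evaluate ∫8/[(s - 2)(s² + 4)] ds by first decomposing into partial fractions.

Cover-up at s=2: P = 8/(2²+4) = 1. Coeff matching: Q = -1, R = -2. Decomposition: 1/(s - 2) - (s + 2)/(s² + 4). Integrate: linear → ln, quadratic → (1/2)ln + arctan: ln|(s - 2)| - (1/2) ln(s² + 4) - arctan(s/2) + C


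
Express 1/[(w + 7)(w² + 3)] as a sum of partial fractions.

Cover-up at w = -7: P = 1/((-7)² + 3) = 1/52. Then Q = -P = -1/52, R = -P·(0 - 7) = 7/52
Result: (1/52)/(w + 7) - ((1/52)w - 7/52)/(w² + 3)


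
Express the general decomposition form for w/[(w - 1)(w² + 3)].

Linear + irreducible quadratic: α/(w - 1) + (βw + γ)/(w² + 3)


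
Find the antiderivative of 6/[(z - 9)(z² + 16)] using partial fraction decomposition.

Cover-up at z=9: α = 6/(9²+16) = 6/97. Coeff matching: β = -6/97, γ = -54/97. Decomposition: (6/97)/(z - 9) - ((6/97)z + 54/97)/(z² + 16). Integrate: linear → ln, quadratic → (1/2)ln + arctan: (6/97) ln|(z - 9)| - (3/97) ln(z² + 16) - (27/194) arctan(z/4) + C
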